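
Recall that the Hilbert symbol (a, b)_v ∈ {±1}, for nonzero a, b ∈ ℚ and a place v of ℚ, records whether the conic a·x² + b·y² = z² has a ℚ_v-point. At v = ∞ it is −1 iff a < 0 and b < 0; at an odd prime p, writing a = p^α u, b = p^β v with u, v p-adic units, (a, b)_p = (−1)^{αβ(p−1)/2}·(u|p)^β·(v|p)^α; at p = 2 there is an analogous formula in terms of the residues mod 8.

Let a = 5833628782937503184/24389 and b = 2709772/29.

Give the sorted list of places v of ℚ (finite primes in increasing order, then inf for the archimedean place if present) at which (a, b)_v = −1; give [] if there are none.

[]

Mod squares: a ≡ 268801, b ≡ 11687. Check v ∈ {∞, 2, 7, 13, 23, 29, 31, 41}.
v=41: a=41^6·(≡8), b=41^2·(≡16) mod 41; (8|41)=+1, (16|41)=+1; (−1)^{6·2·20}·(+1)^2·(+1)^6 = +1.
v=29: a=29^-3·(≡3), b=29^-1·(≡12) mod 29; (3|29)=-1, (12|29)=-1; (−1)^{-3·-1·14}·(-1)^-1·(-1)^-3 = +1.
v=23: a=23^1·(≡2), b=23^0·(≡16) mod 23; (2|23)=+1, (16|23)=+1; (−1)^{1·0·11}·(+1)^0·(+1)^1 = +1.
v=∞: 268801 > 0 and 11687 > 0  ⇒  (a,b)_∞ = +1.
v=7: a=7^2·(≡2), b=7^0·(≡2) mod 7; (2|7)=+1, (2|7)=+1; (−1)^{2·0·3}·(+1)^0·(+1)^2 = +1.
v=2: v_2(a)=4, v_2(b)=2; units ≡ 1, 7 (mod 8); ε·ε+αω+βω = 0·1+4·0+2·0 ≡ 0  ⇒  (a,b)_2 = +1.
v=13: a=13^3·(≡8), b=13^1·(≡5) mod 13; (8|13)=-1, (5|13)=-1; (−1)^{3·1·6}·(-1)^1·(-1)^3 = +1.
v=31: a=31^1·(≡21), b=31^1·(≡4) mod 31; (21|31)=-1, (4|31)=+1; (−1)^{1·1·15}·(-1)^1·(+1)^1 = +1.
Every local symbol is +1, so the conic 268801·x² + 11687·y² = z² has ℚ_v-points for all v and hence a ℚ-point; (a, b / ℚ) ≅ M_2(ℚ).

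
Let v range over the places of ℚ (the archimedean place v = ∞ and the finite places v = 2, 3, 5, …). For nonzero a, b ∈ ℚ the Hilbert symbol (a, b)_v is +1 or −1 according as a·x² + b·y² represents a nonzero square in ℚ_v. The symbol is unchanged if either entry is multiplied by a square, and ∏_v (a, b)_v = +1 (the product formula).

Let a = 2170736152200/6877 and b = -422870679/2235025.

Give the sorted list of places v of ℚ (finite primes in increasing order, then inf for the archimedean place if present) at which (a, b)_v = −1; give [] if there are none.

(a, b) ≡ (26, -231) mod (ℚ^×)²; places V = {2, 3, 5, 7, 11, 13, 23, 41, ∞}.
(a,b)_11: α=4, u≡9; β=3, v≡4 (mod 11); (9|11)=+1, (4|11)=+1; sign (−1)^0·+1^3·+1^4 = +1.
(a,b)_3: α=2, u≡2; β=3, v≡1 (mod 3); (2|3)=-1, (1|3)=+1; sign (−1)^0·-1^3·+1^2 = -1.
(a,b)_5: α=2, u≡4; β=-2, v≡1 (mod 5); (4|5)=+1, (1|5)=+1; sign (−1)^0·+1^-2·+1^2 = +1.
(a,b)_∞: sgn(26)=+, sgn(-231)=−, so +1.
(a,b)_13: α=-1, u≡2; β=-2, v≡4 (mod 13); (2|13)=-1, (4|13)=+1; sign (−1)^0·-1^-2·+1^-1 = +1.
(a,b)_23: α=-2, u≡13; β=-2, v≡22 (mod 23); (13|23)=+1, (22|23)=-1; sign (−1)^0·+1^-2·-1^-2 = +1.
(a,b)_7: α=2, u≡6; β=1, v≡4 (mod 7); (6|7)=-1, (4|7)=+1; sign (−1)^0·-1^1·+1^2 = -1.
(a,b)_41: α=2, u≡34; β=2, v≡3 (mod 41); (34|41)=-1, (3|41)=-1; sign (−1)^0·-1^2·-1^2 = +1.
(a,b)_2: α=3, β=0; u≡5, v≡1 (mod 8); ε(u)ε(v)=0·0, αω(v)=3·0, βω(u)=0·1; sum ≡ 0  ⇒  +1.
(26, -231 / ℚ) ramifies at {3, 7}: a division algebra.

[3, 7]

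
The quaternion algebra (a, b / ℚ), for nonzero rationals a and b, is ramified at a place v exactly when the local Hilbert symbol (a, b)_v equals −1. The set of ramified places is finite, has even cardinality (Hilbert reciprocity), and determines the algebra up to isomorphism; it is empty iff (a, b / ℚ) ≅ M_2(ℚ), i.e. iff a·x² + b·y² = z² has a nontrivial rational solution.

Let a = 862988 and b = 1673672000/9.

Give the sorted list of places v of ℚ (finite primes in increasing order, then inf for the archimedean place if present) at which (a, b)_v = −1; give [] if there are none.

(a, b) ≡ (4403, 8645) mod (ℚ^×)²; places V = {2, 3, 5, 7, 11, 13, 17, 19, 37, ∞}.
(a,b)_11: α=0, u≡5; β=2, v≡8 (mod 11); (5|11)=+1, (8|11)=-1; sign (−1)^0·+1^2·-1^0 = +1.
(a,b)_3: α=0, u≡2; β=-2, v≡2 (mod 3); (2|3)=-1, (2|3)=-1; sign (−1)^0·-1^-2·-1^0 = +1.
(a,b)_∞: sgn(4403)=+, sgn(8645)=+, so +1.
(a,b)_5: α=0, u≡3; β=3, v≡4 (mod 5); (3|5)=-1, (4|5)=+1; sign (−1)^0·-1^3·+1^0 = -1.
(a,b)_37: α=1, u≡14; β=0, v≡18 (mod 37); (14|37)=-1, (18|37)=-1; sign (−1)^0·-1^0·-1^1 = -1.
(a,b)_7: α=3, u≡3; β=1, v≡5 (mod 7); (3|7)=-1, (5|7)=-1; sign (−1)^1·-1^1·-1^3 = -1.
(a,b)_2: α=2, β=6; u≡3, v≡5 (mod 8); ε(u)ε(v)=1·0, αω(v)=2·1, βω(u)=6·1; sum ≡ 0  ⇒  +1.
(a,b)_13: α=0, u≡9; β=1, v≡11 (mod 13); (9|13)=+1, (11|13)=-1; sign (−1)^0·+1^1·-1^0 = +1.
(a,b)_17: α=1, u≡2; β=0, v≡4 (mod 17); (2|17)=+1, (4|17)=+1; sign (−1)^0·+1^0·+1^1 = +1.
(a,b)_19: α=0, u≡8; β=1, v≡18 (mod 19); (8|19)=-1, (18|19)=-1; sign (−1)^0·-1^1·-1^0 = -1.
Ram(4403, 8645) = {5, 7, 19, 37}; no ℚ_5-point on the conic.

[5, 7, 19, 37]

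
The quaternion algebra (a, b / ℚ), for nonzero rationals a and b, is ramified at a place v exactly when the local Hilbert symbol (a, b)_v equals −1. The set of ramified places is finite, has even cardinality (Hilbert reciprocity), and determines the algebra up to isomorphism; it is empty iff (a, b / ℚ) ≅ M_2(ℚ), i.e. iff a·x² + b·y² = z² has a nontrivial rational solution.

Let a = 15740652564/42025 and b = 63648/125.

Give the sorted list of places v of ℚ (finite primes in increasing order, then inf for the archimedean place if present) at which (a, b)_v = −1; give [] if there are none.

[2, 3, 7, 13]

(a, b) ≡ (21, 2210) mod (ℚ^×)²; places V = {2, 3, 5, 7, 13, 17, 41, ∞}.
(a,b)_∞: sgn(21)=+, sgn(2210)=+, so +1.
(a,b)_41: α=-2, u≡2; β=0, v≡8 (mod 41); (2|41)=+1, (8|41)=+1; sign (−1)^0·+1^0·+1^-2 = +1.
(a,b)_2: α=2, β=5; u≡5, v≡1 (mod 8); ε(u)ε(v)=0·0, αω(v)=2·0, βω(u)=5·1; sum ≡ 1  ⇒  -1.
(a,b)_3: α=9, u≡1; β=2, v≡2 (mod 3); (1|3)=+1, (2|3)=-1; sign (−1)^0·+1^2·-1^9 = -1.
(a,b)_5: α=-2, u≡4; β=-3, v≡3 (mod 5); (4|5)=+1, (3|5)=-1; sign (−1)^0·+1^-3·-1^-2 = +1.
(a,b)_7: α=1, u≡6; β=0, v≡3 (mod 7); (6|7)=-1, (3|7)=-1; sign (−1)^0·-1^0·-1^1 = -1.
(a,b)_17: α=0, u≡1; β=1, v≡12 (mod 17); (1|17)=+1, (12|17)=-1; sign (−1)^0·+1^1·-1^0 = +1.
(a,b)_13: α=4, u≡6; β=1, v≡1 (mod 13); (6|13)=-1, (1|13)=+1; sign (−1)^0·-1^1·+1^4 = -1.
Ram(21, 2210) = {2, 3, 7, 13}; no ℚ_2-point on the conic.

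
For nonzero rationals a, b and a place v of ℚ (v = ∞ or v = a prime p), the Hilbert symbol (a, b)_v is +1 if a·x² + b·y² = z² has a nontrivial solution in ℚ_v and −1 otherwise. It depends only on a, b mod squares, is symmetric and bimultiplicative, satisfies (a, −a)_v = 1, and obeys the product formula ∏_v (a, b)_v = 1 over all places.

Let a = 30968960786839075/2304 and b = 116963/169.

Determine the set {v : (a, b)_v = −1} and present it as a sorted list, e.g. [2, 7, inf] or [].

[2, 13]

(a, b) ≡ (27374347, 2387) mod (ℚ^×)²; places V = {2, 3, 5, 7, 11, 13, 23, 29, 31, 41, ∞}.
(a,b)_11: α=1, u≡1; β=1, v≡10 (mod 11); (1|11)=+1, (10|11)=-1; sign (−1)^1·+1^1·-1^1 = +1.
(a,b)_∞: sgn(27374347)=+, sgn(2387)=+, so +1.
(a,b)_31: α=4, u≡10; β=1, v≡6 (mod 31); (10|31)=+1, (6|31)=-1; sign (−1)^0·+1^1·-1^4 = +1.
(a,b)_23: α=1, u≡1; β=0, v≡1 (mod 23); (1|23)=+1, (1|23)=+1; sign (−1)^0·+1^0·+1^1 = +1.
(a,b)_3: α=-2, u≡1; β=0, v≡2 (mod 3); (1|3)=+1, (2|3)=-1; sign (−1)^0·+1^0·-1^-2 = +1.
(a,b)_2: α=-8, β=0; u≡3, v≡3 (mod 8); ε(u)ε(v)=1·1, αω(v)=-8·1, βω(u)=0·1; sum ≡ 1  ⇒  -1.
(a,b)_7: α=3, u≡2; β=3, v≡5 (mod 7); (2|7)=+1, (5|7)=-1; sign (−1)^1·+1^3·-1^3 = +1.
(a,b)_5: α=2, u≡2; β=0, v≡2 (mod 5); (2|5)=-1, (2|5)=-1; sign (−1)^0·-1^0·-1^2 = +1.
(a,b)_29: α=1, u≡20; β=0, v≡22 (mod 29); (20|29)=+1, (22|29)=+1; sign (−1)^0·+1^0·+1^1 = +1.
(a,b)_41: α=1, u≡37; β=0, v≡39 (mod 41); (37|41)=+1, (39|41)=+1; sign (−1)^0·+1^0·+1^1 = +1.
(a,b)_13: α=1, u≡5; β=-2, v≡2 (mod 13); (5|13)=-1, (2|13)=-1; sign (−1)^0·-1^-2·-1^1 = -1.
(27374347, 2387 / ℚ) ramifies at {2, 13}: a division algebra.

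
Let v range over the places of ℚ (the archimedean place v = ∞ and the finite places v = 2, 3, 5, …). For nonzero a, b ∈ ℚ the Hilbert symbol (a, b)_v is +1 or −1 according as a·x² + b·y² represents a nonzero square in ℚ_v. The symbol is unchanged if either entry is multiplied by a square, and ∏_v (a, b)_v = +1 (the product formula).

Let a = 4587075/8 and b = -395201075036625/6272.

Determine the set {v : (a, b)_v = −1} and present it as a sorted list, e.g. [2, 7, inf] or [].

[11, 13]

Mod squares: a ≡ 40774, b ≡ -20786381330. Check v ∈ {∞, 2, 3, 5, 7, 11, 13, 19, 23, 29, 31, 37}.
v=29: a=29^1·(≡12), b=29^1·(≡8) mod 29; (12|29)=-1, (8|29)=-1; (−1)^{1·1·14}·(-1)^1·(-1)^1 = +1.
v=∞: 40774 > 0 and -20786381330 < 0  ⇒  (a,b)_∞ = +1.
v=5: a=5^2·(≡1), b=5^3·(≡1) mod 5; (1|5)=+1, (1|5)=+1; (−1)^{2·3·2}·(+1)^3·(+1)^2 = +1.
v=19: a=19^1·(≡18), b=19^1·(≡9) mod 19; (18|19)=-1, (9|19)=+1; (−1)^{1·1·9}·(-1)^1·(+1)^1 = +1.
v=3: a=3^2·(≡1), b=3^2·(≡1) mod 3; (1|3)=+1, (1|3)=+1; (−1)^{2·2·1}·(+1)^2·(+1)^2 = +1.
v=11: a=11^0·(≡8), b=11^1·(≡8) mod 11; (8|11)=-1, (8|11)=-1; (−1)^{0·1·5}·(-1)^1·(-1)^0 = -1.
v=7: a=7^0·(≡3), b=7^-2·(≡5) mod 7; (3|7)=-1, (5|7)=-1; (−1)^{0·-2·3}·(-1)^-2·(-1)^0 = +1.
v=37: a=37^1·(≡17), b=37^1·(≡22) mod 37; (17|37)=-1, (22|37)=-1; (−1)^{1·1·18}·(-1)^1·(-1)^1 = +1.
v=23: a=23^0·(≡3), b=23^1·(≡15) mod 23; (3|23)=+1, (15|23)=-1; (−1)^{0·1·11}·(+1)^1·(-1)^0 = +1.
v=13: a=13^0·(≡8), b=13^3·(≡12) mod 13; (8|13)=-1, (12|13)=+1; (−1)^{0·3·6}·(-1)^3·(+1)^0 = -1.
v=2: v_2(a)=-3, v_2(b)=-7; units ≡ 3, 7 (mod 8); ε·ε+αω+βω = 1·1+-3·0+-7·1 ≡ 0  ⇒  (a,b)_2 = +1.
v=31: a=31^0·(≡20), b=31^1·(≡19) mod 31; (20|31)=+1, (19|31)=+1; (−1)^{0·1·15}·(+1)^1·(+1)^0 = +1.
|Ram(40774, -20786381330)| = 2, even; anisotropic at {11, 13}.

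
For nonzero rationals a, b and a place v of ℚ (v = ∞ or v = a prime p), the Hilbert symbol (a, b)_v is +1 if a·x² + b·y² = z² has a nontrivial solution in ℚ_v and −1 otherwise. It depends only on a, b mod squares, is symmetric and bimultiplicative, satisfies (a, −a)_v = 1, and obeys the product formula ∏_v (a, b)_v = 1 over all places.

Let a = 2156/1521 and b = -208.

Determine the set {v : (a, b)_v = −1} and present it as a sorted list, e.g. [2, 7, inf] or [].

(a, b) ≡ (11, -13) mod (ℚ^×)²; places V = {2, 3, 7, 11, 13, ∞}.
(a,b)_3: α=-2, u≡2; β=0, v≡2 (mod 3); (2|3)=-1, (2|3)=-1; sign (−1)^0·-1^0·-1^-2 = +1.
(a,b)_7: α=2, u≡1; β=0, v≡2 (mod 7); (1|7)=+1, (2|7)=+1; sign (−1)^0·+1^0·+1^2 = +1.
(a,b)_2: α=2, β=4; u≡3, v≡3 (mod 8); ε(u)ε(v)=1·1, αω(v)=2·1, βω(u)=4·1; sum ≡ 1  ⇒  -1.
(a,b)_13: α=-2, u≡7; β=1, v≡10 (mod 13); (7|13)=-1, (10|13)=+1; sign (−1)^0·-1^1·+1^-2 = -1.
(a,b)_∞: sgn(11)=+, sgn(-13)=−, so +1.
(a,b)_11: α=1, u≡3; β=0, v≡1 (mod 11); (3|11)=+1, (1|11)=+1; sign (−1)^0·+1^0·+1^1 = +1.
(11, -13 / ℚ) ramifies at {2, 13}: a division algebra.

[2, 13]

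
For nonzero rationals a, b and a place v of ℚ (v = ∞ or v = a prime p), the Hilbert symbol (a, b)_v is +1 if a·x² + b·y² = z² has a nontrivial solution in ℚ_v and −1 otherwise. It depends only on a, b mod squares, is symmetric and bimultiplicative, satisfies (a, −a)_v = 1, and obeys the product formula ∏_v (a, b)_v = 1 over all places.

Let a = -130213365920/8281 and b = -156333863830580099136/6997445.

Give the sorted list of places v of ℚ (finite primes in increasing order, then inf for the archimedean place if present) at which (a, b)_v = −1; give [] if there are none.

Mod squares: a ≡ -170, b ≡ -2805. Check v ∈ {∞, 2, 3, 5, 7, 11, 13, 17, 37}.
v=∞: -170 < 0 and -2805 < 0  ⇒  (a,b)_∞ = -1.
v=37: a=37^2·(≡32), b=37^2·(≡3) mod 37; (32|37)=-1, (3|37)=+1; (−1)^{2·2·18}·(-1)^2·(+1)^2 = +1.
v=11: a=11^2·(≡6), b=11^5·(≡1) mod 11; (6|11)=-1, (1|11)=+1; (−1)^{2·5·5}·(-1)^5·(+1)^2 = -1.
v=17: a=17^3·(≡5), b=17^7·(≡14) mod 17; (5|17)=-1, (14|17)=-1; (−1)^{3·7·8}·(-1)^7·(-1)^3 = +1.
v=13: a=13^-2·(≡9), b=13^-4·(≡9) mod 13; (9|13)=+1, (9|13)=+1; (−1)^{-2·-4·6}·(+1)^-4·(+1)^-2 = +1.
v=7: a=7^-2·(≡6), b=7^-2·(≡2) mod 7; (6|7)=-1, (2|7)=+1; (−1)^{-2·-2·3}·(-1)^-2·(+1)^-2 = +1.
v=3: a=3^0·(≡1), b=3^3·(≡1) mod 3; (1|3)=+1, (1|3)=+1; (−1)^{0·3·1}·(+1)^3·(+1)^0 = +1.
v=5: a=5^1·(≡1), b=5^-1·(≡1) mod 5; (1|5)=+1, (1|5)=+1; (−1)^{1·-1·2}·(+1)^-1·(+1)^1 = +1.
v=2: v_2(a)=5, v_2(b)=6; units ≡ 3, 3 (mod 8); ε·ε+αω+βω = 1·1+5·1+6·1 ≡ 0  ⇒  (a,b)_2 = +1.
(-170, -2805 / ℚ) ramifies at {11, ∞}: a division algebra.

[11, inf]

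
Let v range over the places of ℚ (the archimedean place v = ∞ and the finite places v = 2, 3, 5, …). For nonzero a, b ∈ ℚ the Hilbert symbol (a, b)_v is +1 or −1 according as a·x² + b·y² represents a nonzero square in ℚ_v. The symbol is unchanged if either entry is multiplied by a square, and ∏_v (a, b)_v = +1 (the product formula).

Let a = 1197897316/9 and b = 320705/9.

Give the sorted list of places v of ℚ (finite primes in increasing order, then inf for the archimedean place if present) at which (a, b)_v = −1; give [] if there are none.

Mod squares: a ≡ 124729, b ≡ 6545. Check v ∈ {∞, 2, 3, 5, 7, 11, 17, 23, 29}.
v=7: a=7^4·(≡6), b=7^3·(≡2) mod 7; (6|7)=-1, (2|7)=+1; (−1)^{4·3·3}·(-1)^3·(+1)^4 = -1.
v=23: a=23^1·(≡3), b=23^0·(≡12) mod 23; (3|23)=+1, (12|23)=+1; (−1)^{1·0·11}·(+1)^0·(+1)^1 = +1.
v=2: v_2(a)=2, v_2(b)=0; units ≡ 1, 1 (mod 8); ε·ε+αω+βω = 0·0+2·0+0·0 ≡ 0  ⇒  (a,b)_2 = +1.
v=∞: 124729 > 0 and 6545 > 0  ⇒  (a,b)_∞ = +1.
v=5: a=5^0·(≡4), b=5^1·(≡4) mod 5; (4|5)=+1, (4|5)=+1; (−1)^{0·1·2}·(+1)^1·(+1)^0 = +1.
v=29: a=29^1·(≡5), b=29^0·(≡9) mod 29; (5|29)=+1, (9|29)=+1; (−1)^{1·0·14}·(+1)^0·(+1)^1 = +1.
v=11: a=11^1·(≡1), b=11^1·(≡3) mod 11; (1|11)=+1, (3|11)=+1; (−1)^{1·1·5}·(+1)^1·(+1)^1 = -1.
v=3: a=3^-2·(≡1), b=3^-2·(≡2) mod 3; (1|3)=+1, (2|3)=-1; (−1)^{-2·-2·1}·(+1)^-2·(-1)^-2 = +1.
v=17: a=17^1·(≡14), b=17^1·(≡7) mod 17; (14|17)=-1, (7|17)=-1; (−1)^{1·1·8}·(-1)^1·(-1)^1 = +1.
(124729, 6545 / ℚ) ramifies at {7, 11}: a division algebra.

[7, 11]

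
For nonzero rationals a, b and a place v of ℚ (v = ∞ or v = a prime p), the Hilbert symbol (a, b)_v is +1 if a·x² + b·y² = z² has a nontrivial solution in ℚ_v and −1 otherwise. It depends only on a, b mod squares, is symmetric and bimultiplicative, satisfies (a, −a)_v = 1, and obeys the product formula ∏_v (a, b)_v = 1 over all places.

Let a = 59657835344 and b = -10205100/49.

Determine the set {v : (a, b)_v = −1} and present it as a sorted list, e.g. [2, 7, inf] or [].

[17, 29]

(a, b) ≡ (29, -11339) mod (ℚ^×)²; places V = {2, 3, 5, 7, 17, 23, 29, ∞}.
(a,b)_∞: sgn(29)=+, sgn(-11339)=−, so +1.
(a,b)_17: α=2, u≡12; β=1, v≡15 (mod 17); (12|17)=-1, (15|17)=+1; sign (−1)^0·-1^1·+1^2 = -1.
(a,b)_5: α=0, u≡4; β=2, v≡4 (mod 5); (4|5)=+1, (4|5)=+1; sign (−1)^0·+1^2·+1^0 = +1.
(a,b)_29: α=3, u≡4; β=1, v≡8 (mod 29); (4|29)=+1, (8|29)=-1; sign (−1)^0·+1^1·-1^3 = -1.
(a,b)_7: α=0, u≡2; β=-2, v≡4 (mod 7); (2|7)=+1, (4|7)=+1; sign (−1)^0·+1^-2·+1^0 = +1.
(a,b)_3: α=0, u≡2; β=2, v≡1 (mod 3); (2|3)=-1, (1|3)=+1; sign (−1)^0·-1^2·+1^0 = +1.
(a,b)_2: α=4, β=2; u≡5, v≡5 (mod 8); ε(u)ε(v)=0·0, αω(v)=4·1, βω(u)=2·1; sum ≡ 0  ⇒  +1.
(a,b)_23: α=2, u≡9; β=1, v≡13 (mod 23); (9|23)=+1, (13|23)=+1; sign (−1)^0·+1^1·+1^2 = +1.
(29, -11339 / ℚ) ramifies at {17, 29}: a division algebra.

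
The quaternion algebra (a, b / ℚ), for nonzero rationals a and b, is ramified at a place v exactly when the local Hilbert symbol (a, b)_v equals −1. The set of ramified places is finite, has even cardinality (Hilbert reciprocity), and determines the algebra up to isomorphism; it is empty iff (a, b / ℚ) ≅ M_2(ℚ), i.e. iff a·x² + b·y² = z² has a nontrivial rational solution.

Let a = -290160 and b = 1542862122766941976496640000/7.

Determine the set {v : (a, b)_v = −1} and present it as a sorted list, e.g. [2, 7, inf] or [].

[5, 31]

Mod squares: a ≡ -2015, b ≡ 84847. Check v ∈ {∞, 2, 3, 5, 7, 11, 13, 17, 23, 31}.
v=11: a=11^0·(≡9), b=11^2·(≡4) mod 11; (9|11)=+1, (4|11)=+1; (−1)^{0·2·5}·(+1)^2·(+1)^0 = +1.
v=31: a=31^1·(≡2), b=31^3·(≡1) mod 31; (2|31)=+1, (1|31)=+1; (−1)^{1·3·15}·(+1)^3·(+1)^1 = -1.
v=23: a=23^0·(≡8), b=23^3·(≡6) mod 23; (8|23)=+1, (6|23)=+1; (−1)^{0·3·11}·(+1)^3·(+1)^0 = +1.
v=2: v_2(a)=4, v_2(b)=12; units ≡ 1, 7 (mod 8); ε·ε+αω+βω = 0·1+4·0+12·0 ≡ 0  ⇒  (a,b)_2 = +1.
v=17: a=17^0·(≡13), b=17^1·(≡12) mod 17; (13|17)=+1, (12|17)=-1; (−1)^{0·1·8}·(+1)^1·(-1)^0 = +1.
v=3: a=3^2·(≡1), b=3^14·(≡1) mod 3; (1|3)=+1, (1|3)=+1; (−1)^{2·14·1}·(+1)^14·(+1)^2 = +1.
v=∞: -2015 < 0 and 84847 > 0  ⇒  (a,b)_∞ = +1.
v=5: a=5^1·(≡3), b=5^4·(≡2) mod 5; (3|5)=-1, (2|5)=-1; (−1)^{1·4·2}·(-1)^4·(-1)^1 = -1.
v=7: a=7^0·(≡4), b=7^-1·(≡4) mod 7; (4|7)=+1, (4|7)=+1; (−1)^{0·-1·3}·(+1)^-1·(+1)^0 = +1.
v=13: a=13^1·(≡1), b=13^2·(≡10) mod 13; (1|13)=+1, (10|13)=+1; (−1)^{1·2·6}·(+1)^2·(+1)^1 = +1.
Ram(-2015, 84847) = {5, 31}; no ℚ_5-point on the conic.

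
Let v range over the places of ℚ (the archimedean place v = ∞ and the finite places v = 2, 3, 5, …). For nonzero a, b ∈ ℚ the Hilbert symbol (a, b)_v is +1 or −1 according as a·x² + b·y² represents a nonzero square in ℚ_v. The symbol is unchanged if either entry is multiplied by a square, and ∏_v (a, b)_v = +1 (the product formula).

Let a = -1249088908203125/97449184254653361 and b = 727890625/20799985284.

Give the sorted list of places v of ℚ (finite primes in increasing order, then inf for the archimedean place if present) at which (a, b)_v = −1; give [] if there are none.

(a, b) ≡ (-5, 385) mod (ℚ^×)²; places V = {2, 3, 5, 7, 11, 13, 19, 37, 43, ∞}.
(a,b)_11: α=6, u≡2; β=3, v≡10 (mod 11); (2|11)=-1, (10|11)=-1; sign (−1)^0·-1^3·-1^6 = -1.
(a,b)_19: α=2, u≡18; β=0, v≡5 (mod 19); (18|19)=-1, (5|19)=+1; sign (−1)^0·-1^0·+1^2 = +1.
(a,b)_37: α=-2, u≡5; β=0, v≡6 (mod 37); (5|37)=-1, (6|37)=-1; sign (−1)^0·-1^0·-1^-2 = +1.
(a,b)_43: α=-4, u≡40; β=-4, v≡4 (mod 43); (40|43)=+1, (4|43)=+1; sign (−1)^0·+1^-4·+1^-4 = +1.
(a,b)_∞: sgn(-5)=−, sgn(385)=+, so +1.
(a,b)_7: α=0, u≡1; β=1, v≡5 (mod 7); (1|7)=+1, (5|7)=-1; sign (−1)^0·+1^1·-1^0 = +1.
(a,b)_2: α=0, β=-2; u≡3, v≡1 (mod 8); ε(u)ε(v)=1·0, αω(v)=0·0, βω(u)=-2·1; sum ≡ 0  ⇒  +1.
(a,b)_5: α=9, u≡4; β=7, v≡3 (mod 5); (4|5)=+1, (3|5)=-1; sign (−1)^0·+1^7·-1^9 = -1.
(a,b)_13: α=-4, u≡5; β=-2, v≡6 (mod 13); (5|13)=-1, (6|13)=-1; sign (−1)^0·-1^-2·-1^-4 = +1.
(a,b)_3: α=-6, u≡1; β=-2, v≡1 (mod 3); (1|3)=+1, (1|3)=+1; sign (−1)^0·+1^-2·+1^-6 = +1.
Ram(-5, 385) = {5, 11}; no ℚ_5-point on the conic.

[5, 11]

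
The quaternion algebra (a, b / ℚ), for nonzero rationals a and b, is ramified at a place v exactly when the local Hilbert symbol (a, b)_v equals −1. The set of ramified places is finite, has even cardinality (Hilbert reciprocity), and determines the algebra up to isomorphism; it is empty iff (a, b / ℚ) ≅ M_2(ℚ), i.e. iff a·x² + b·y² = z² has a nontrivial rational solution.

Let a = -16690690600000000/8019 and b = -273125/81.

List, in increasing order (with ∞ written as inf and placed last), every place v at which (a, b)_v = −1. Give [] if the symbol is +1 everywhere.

[2, inf]

(a, b) ≡ (-9614, -437) mod (ℚ^×)²; places V = {2, 3, 5, 11, 19, 23, ∞}.
(a,b)_2: α=9, β=0; u≡1, v≡3 (mod 8); ε(u)ε(v)=0·1, αω(v)=9·1, βω(u)=0·0; sum ≡ 1  ⇒  -1.
(a,b)_19: α=3, u≡9; β=1, v≡13 (mod 19); (9|19)=+1, (13|19)=-1; sign (−1)^1·+1^1·-1^3 = +1.
(a,b)_5: α=8, u≡1; β=4, v≡3 (mod 5); (1|5)=+1, (3|5)=-1; sign (−1)^0·+1^4·-1^8 = +1.
(a,b)_3: α=-6, u≡1; β=-4, v≡1 (mod 3); (1|3)=+1, (1|3)=+1; sign (−1)^0·+1^-4·+1^-6 = +1.
(a,b)_11: α=-1, u≡7; β=0, v≡4 (mod 11); (7|11)=-1, (4|11)=+1; sign (−1)^0·-1^0·+1^-1 = +1.
(a,b)_23: α=3, u≡14; β=1, v≡9 (mod 23); (14|23)=-1, (9|23)=+1; sign (−1)^1·-1^1·+1^3 = +1.
(a,b)_∞: sgn(-9614)=−, sgn(-437)=−, so -1.
Ram(-9614, -437) = {2, ∞}; no ℚ_2-point on the conic.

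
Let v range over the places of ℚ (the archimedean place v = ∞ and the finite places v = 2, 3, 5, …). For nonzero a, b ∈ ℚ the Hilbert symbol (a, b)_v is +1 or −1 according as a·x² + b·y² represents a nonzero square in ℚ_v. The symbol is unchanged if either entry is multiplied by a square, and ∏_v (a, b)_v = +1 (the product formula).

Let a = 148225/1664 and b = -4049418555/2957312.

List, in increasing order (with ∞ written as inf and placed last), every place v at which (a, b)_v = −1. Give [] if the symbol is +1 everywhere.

(a, b) ≡ (26, -390) mod (ℚ^×)²; places V = {2, 3, 5, 7, 11, 13, 19, 31, ∞}.
(a,b)_11: α=2, u≡5; β=0, v≡10 (mod 11); (5|11)=+1, (10|11)=-1; sign (−1)^0·+1^0·-1^2 = +1.
(a,b)_2: α=-7, β=-13; u≡5, v≡5 (mod 8); ε(u)ε(v)=0·0, αω(v)=-7·1, βω(u)=-13·1; sum ≡ 0  ⇒  +1.
(a,b)_7: α=2, u≡3; β=4, v≡4 (mod 7); (3|7)=-1, (4|7)=+1; sign (−1)^0·-1^4·+1^2 = +1.
(a,b)_13: α=-1, u≡7; β=1, v≡12 (mod 13); (7|13)=-1, (12|13)=+1; sign (−1)^0·-1^1·+1^-1 = -1.
(a,b)_5: α=2, u≡1; β=1, v≡2 (mod 5); (1|5)=+1, (2|5)=-1; sign (−1)^0·+1^1·-1^2 = +1.
(a,b)_3: α=0, u≡2; β=3, v≡2 (mod 3); (2|3)=-1, (2|3)=-1; sign (−1)^0·-1^3·-1^0 = -1.
(a,b)_31: α=0, u≡11; β=2, v≡15 (mod 31); (11|31)=-1, (15|31)=-1; sign (−1)^0·-1^2·-1^0 = +1.
(a,b)_∞: sgn(26)=+, sgn(-390)=−, so +1.
(a,b)_19: α=0, u≡4; β=-2, v≡4 (mod 19); (4|19)=+1, (4|19)=+1; sign (−1)^0·+1^-2·+1^0 = +1.
Ram(26, -390) = {3, 13}; no ℚ_3-point on the conic.

[3, 13]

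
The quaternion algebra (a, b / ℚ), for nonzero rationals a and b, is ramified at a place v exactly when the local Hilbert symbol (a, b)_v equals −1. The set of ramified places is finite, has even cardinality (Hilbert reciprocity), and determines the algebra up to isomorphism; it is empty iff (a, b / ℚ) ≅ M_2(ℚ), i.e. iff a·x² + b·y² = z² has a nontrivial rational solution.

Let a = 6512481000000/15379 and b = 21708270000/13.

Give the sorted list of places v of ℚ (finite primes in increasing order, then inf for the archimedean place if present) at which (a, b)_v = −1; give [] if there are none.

[2, 7, 13, 53]

Mod squares: a ≡ 7316491, b ≡ 3135639. Check v ∈ {∞, 2, 3, 5, 7, 13, 37, 41, 53}.
v=53: a=53^1·(≡31), b=53^1·(≡9) mod 53; (31|53)=-1, (9|53)=+1; (−1)^{1·1·26}·(-1)^1·(+1)^1 = -1.
v=41: a=41^1·(≡38), b=41^1·(≡14) mod 41; (38|41)=-1, (14|41)=-1; (−1)^{1·1·20}·(-1)^1·(-1)^1 = +1.
v=13: a=13^-3·(≡2), b=13^-1·(≡1) mod 13; (2|13)=-1, (1|13)=+1; (−1)^{-3·-1·6}·(-1)^-1·(+1)^-3 = -1.
v=5: a=5^6·(≡1), b=5^4·(≡4) mod 5; (1|5)=+1, (4|5)=+1; (−1)^{6·4·2}·(+1)^4·(+1)^6 = +1.
v=7: a=7^-1·(≡4), b=7^0·(≡3) mod 7; (4|7)=+1, (3|7)=-1; (−1)^{-1·0·3}·(+1)^0·(-1)^-1 = -1.
v=2: v_2(a)=6, v_2(b)=4; units ≡ 3, 7 (mod 8); ε·ε+αω+βω = 1·1+6·0+4·1 ≡ 1  ⇒  (a,b)_2 = -1.
v=37: a=37^1·(≡31), b=37^1·(≡20) mod 37; (31|37)=-1, (20|37)=-1; (−1)^{1·1·18}·(-1)^1·(-1)^1 = +1.
v=∞: 7316491 > 0 and 3135639 > 0  ⇒  (a,b)_∞ = +1.
v=3: a=3^4·(≡1), b=3^3·(≡1) mod 3; (1|3)=+1, (1|3)=+1; (−1)^{4·3·1}·(+1)^3·(+1)^4 = +1.
|Ram(7316491, 3135639)| = 4, even; anisotropic at {2, 7, 13, 53}.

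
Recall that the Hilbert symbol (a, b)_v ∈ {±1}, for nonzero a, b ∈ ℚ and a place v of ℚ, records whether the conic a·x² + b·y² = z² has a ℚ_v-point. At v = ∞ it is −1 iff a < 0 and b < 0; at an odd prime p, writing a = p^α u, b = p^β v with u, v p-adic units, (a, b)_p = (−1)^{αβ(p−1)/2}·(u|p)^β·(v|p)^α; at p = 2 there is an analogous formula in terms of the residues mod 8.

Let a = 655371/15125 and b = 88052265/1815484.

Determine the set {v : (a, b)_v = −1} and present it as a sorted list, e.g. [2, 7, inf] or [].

(a, b) ≡ (4495, 76415) mod (ℚ^×)²; places V = {2, 3, 5, 7, 11, 17, 29, 31, ∞}.
(a,b)_11: α=-2, u≡6; β=-4, v≡5 (mod 11); (6|11)=-1, (5|11)=+1; sign (−1)^0·-1^-4·+1^-2 = +1.
(a,b)_29: α=1, u≡15; β=1, v≡5 (mod 29); (15|29)=-1, (5|29)=+1; sign (−1)^0·-1^1·+1^1 = -1.
(a,b)_17: α=0, u≡6; β=1, v≡12 (mod 17); (6|17)=-1, (12|17)=-1; sign (−1)^0·-1^1·-1^0 = -1.
(a,b)_3: α=6, u≡1; β=6, v≡2 (mod 3); (1|3)=+1, (2|3)=-1; sign (−1)^0·+1^6·-1^6 = +1.
(a,b)_2: α=0, β=-2; u≡7, v≡7 (mod 8); ε(u)ε(v)=1·1, αω(v)=0·0, βω(u)=-2·0; sum ≡ 1  ⇒  -1.
(a,b)_7: α=0, u≡2; β=2, v≡6 (mod 7); (2|7)=+1, (6|7)=-1; sign (−1)^0·+1^2·-1^0 = +1.
(a,b)_31: α=1, u≡21; β=-1, v≡4 (mod 31); (21|31)=-1, (4|31)=+1; sign (−1)^1·-1^-1·+1^1 = +1.
(a,b)_5: α=-3, u≡1; β=1, v≡2 (mod 5); (1|5)=+1, (2|5)=-1; sign (−1)^0·+1^1·-1^-3 = -1.
(a,b)_∞: sgn(4495)=+, sgn(76415)=+, so +1.
(4495, 76415 / ℚ) ramifies at {2, 5, 17, 29}: a division algebra.

[2, 5, 17, 29]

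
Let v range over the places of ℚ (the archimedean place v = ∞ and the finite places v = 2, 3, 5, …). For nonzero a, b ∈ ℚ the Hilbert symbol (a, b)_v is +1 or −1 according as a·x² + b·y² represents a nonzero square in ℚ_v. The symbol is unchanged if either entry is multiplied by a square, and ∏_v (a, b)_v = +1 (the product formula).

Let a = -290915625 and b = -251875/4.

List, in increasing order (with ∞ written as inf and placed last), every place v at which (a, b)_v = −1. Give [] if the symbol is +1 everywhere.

[3, 5, 7, 13, 31, inf]

(a, b) ≡ (-465465, -403) mod (ℚ^×)²; places V = {2, 3, 5, 7, 11, 13, 31, ∞}.
(a,b)_31: α=1, u≡7; β=1, v≡7 (mod 31); (7|31)=+1, (7|31)=+1; sign (−1)^1·+1^1·+1^1 = -1.
(a,b)_∞: sgn(-465465)=−, sgn(-403)=−, so -1.
(a,b)_3: α=1, u≡2; β=0, v≡2 (mod 3); (2|3)=-1, (2|3)=-1; sign (−1)^0·-1^0·-1^1 = -1.
(a,b)_5: α=5, u≡2; β=4, v≡3 (mod 5); (2|5)=-1, (3|5)=-1; sign (−1)^0·-1^4·-1^5 = -1.
(a,b)_13: α=1, u≡10; β=1, v≡2 (mod 13); (10|13)=+1, (2|13)=-1; sign (−1)^0·+1^1·-1^1 = -1.
(a,b)_7: α=1, u≡3; β=0, v≡5 (mod 7); (3|7)=-1, (5|7)=-1; sign (−1)^0·-1^0·-1^1 = -1.
(a,b)_11: α=1, u≡7; β=0, v≡9 (mod 11); (7|11)=-1, (9|11)=+1; sign (−1)^0·-1^0·+1^1 = +1.
(a,b)_2: α=0, β=-2; u≡7, v≡5 (mod 8); ε(u)ε(v)=1·0, αω(v)=0·1, βω(u)=-2·0; sum ≡ 0  ⇒  +1.
Ram(-465465, -403) = {3, 5, 7, 13, 31, ∞}; no ℚ_3-point on the conic.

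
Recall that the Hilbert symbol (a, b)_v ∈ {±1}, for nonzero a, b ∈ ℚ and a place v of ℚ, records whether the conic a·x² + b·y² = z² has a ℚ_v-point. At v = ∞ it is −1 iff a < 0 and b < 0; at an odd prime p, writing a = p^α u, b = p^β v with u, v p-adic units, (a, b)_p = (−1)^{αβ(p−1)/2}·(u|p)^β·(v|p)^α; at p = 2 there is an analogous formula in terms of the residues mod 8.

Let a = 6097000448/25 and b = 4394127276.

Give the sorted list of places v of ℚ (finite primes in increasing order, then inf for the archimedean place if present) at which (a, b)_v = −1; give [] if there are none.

Mod squares: a ≡ 3542, b ≡ 72611. Check v ∈ {∞, 2, 3, 5, 7, 11, 23, 41}.
v=∞: 3542 > 0 and 72611 > 0  ⇒  (a,b)_∞ = +1.
v=23: a=23^1·(≡8), b=23^1·(≡18) mod 23; (8|23)=+1, (18|23)=+1; (−1)^{1·1·11}·(+1)^1·(+1)^1 = -1.
v=7: a=7^1·(≡1), b=7^1·(≡6) mod 7; (1|7)=+1, (6|7)=-1; (−1)^{1·1·3}·(+1)^1·(-1)^1 = +1.
v=41: a=41^2·(≡1), b=41^3·(≡1) mod 41; (1|41)=+1, (1|41)=+1; (−1)^{2·3·20}·(+1)^3·(+1)^2 = +1.
v=2: v_2(a)=11, v_2(b)=2; units ≡ 3, 3 (mod 8); ε·ε+αω+βω = 1·1+11·1+2·1 ≡ 0  ⇒  (a,b)_2 = +1.
v=5: a=5^-2·(≡3), b=5^0·(≡1) mod 5; (3|5)=-1, (1|5)=+1; (−1)^{-2·0·2}·(-1)^0·(+1)^-2 = +1.
v=3: a=3^0·(≡2), b=3^2·(≡2) mod 3; (2|3)=-1, (2|3)=-1; (−1)^{0·2·1}·(-1)^2·(-1)^0 = +1.
v=11: a=11^1·(≡9), b=11^1·(≡5) mod 11; (9|11)=+1, (5|11)=+1; (−1)^{1·1·5}·(+1)^1·(+1)^1 = -1.
(3542, 72611 / ℚ) ramifies at {11, 23}: a division algebra.

[11, 23]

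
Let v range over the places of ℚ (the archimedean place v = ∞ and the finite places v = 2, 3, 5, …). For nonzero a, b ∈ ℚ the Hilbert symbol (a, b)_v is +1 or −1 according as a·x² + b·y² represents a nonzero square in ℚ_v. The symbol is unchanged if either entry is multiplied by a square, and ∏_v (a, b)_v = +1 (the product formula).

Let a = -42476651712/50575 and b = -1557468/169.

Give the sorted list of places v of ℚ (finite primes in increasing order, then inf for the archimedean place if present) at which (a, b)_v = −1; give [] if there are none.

(a, b) ≡ (-975821, -4807) mod (ℚ^×)²; places V = {2, 3, 5, 7, 11, 13, 17, 19, 23, 29, ∞}.
(a,b)_5: α=-2, u≡1; β=0, v≡3 (mod 5); (1|5)=+1, (3|5)=-1; sign (−1)^0·+1^0·-1^-2 = +1.
(a,b)_∞: sgn(-975821)=−, sgn(-4807)=−, so -1.
(a,b)_7: α=-1, u≡2; β=0, v≡4 (mod 7); (2|7)=+1, (4|7)=+1; sign (−1)^0·+1^0·+1^-1 = +1.
(a,b)_29: α=1, u≡22; β=0, v≡22 (mod 29); (22|29)=+1, (22|29)=+1; sign (−1)^0·+1^0·+1^1 = +1.
(a,b)_19: α=1, u≡1; β=1, v≡3 (mod 19); (1|19)=+1, (3|19)=-1; sign (−1)^1·+1^1·-1^1 = +1.
(a,b)_3: α=2, u≡1; β=4, v≡2 (mod 3); (1|3)=+1, (2|3)=-1; sign (−1)^0·+1^4·-1^2 = +1.
(a,b)_13: α=0, u≡5; β=-2, v≡10 (mod 13); (5|13)=-1, (10|13)=+1; sign (−1)^0·-1^-2·+1^0 = +1.
(a,b)_23: α=3, u≡6; β=1, v≡11 (mod 23); (6|23)=+1, (11|23)=-1; sign (−1)^1·+1^1·-1^3 = +1.
(a,b)_11: α=1, u≡5; β=1, v≡1 (mod 11); (5|11)=+1, (1|11)=+1; sign (−1)^1·+1^1·+1^1 = -1.
(a,b)_2: α=6, β=2; u≡3, v≡1 (mod 8); ε(u)ε(v)=1·0, αω(v)=6·0, βω(u)=2·1; sum ≡ 0  ⇒  +1.
(a,b)_17: α=-2, u≡16; β=0, v≡13 (mod 17); (16|17)=+1, (13|17)=+1; sign (−1)^0·+1^0·+1^-2 = +1.
Ram(-975821, -4807) = {11, ∞}; no ℚ_11-point on the conic.

[11, inf]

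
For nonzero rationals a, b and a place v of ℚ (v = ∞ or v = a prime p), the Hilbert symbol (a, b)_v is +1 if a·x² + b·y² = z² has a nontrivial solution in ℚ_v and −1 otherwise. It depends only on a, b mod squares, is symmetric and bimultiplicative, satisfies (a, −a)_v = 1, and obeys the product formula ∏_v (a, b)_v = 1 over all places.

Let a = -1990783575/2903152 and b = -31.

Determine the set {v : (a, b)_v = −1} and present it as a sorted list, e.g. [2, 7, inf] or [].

Mod squares: a ≡ -7161, b ≡ -31. Check v ∈ {∞, 2, 3, 5, 7, 11, 23, 31}.
v=∞: -7161 < 0 and -31 < 0  ⇒  (a,b)_∞ = -1.
v=3: a=3^5·(≡1), b=3^0·(≡2) mod 3; (1|3)=+1, (2|3)=-1; (−1)^{5·0·1}·(+1)^0·(-1)^5 = -1.
v=5: a=5^2·(≡1), b=5^0·(≡4) mod 5; (1|5)=+1, (4|5)=+1; (−1)^{2·0·2}·(+1)^0·(+1)^2 = +1.
v=23: a=23^-2·(≡22), b=23^0·(≡15) mod 23; (22|23)=-1, (15|23)=-1; (−1)^{-2·0·11}·(-1)^0·(-1)^-2 = +1.
v=11: a=11^1·(≡9), b=11^0·(≡2) mod 11; (9|11)=+1, (2|11)=-1; (−1)^{1·0·5}·(+1)^0·(-1)^1 = -1.
v=31: a=31^3·(≡21), b=31^1·(≡30) mod 31; (21|31)=-1, (30|31)=-1; (−1)^{3·1·15}·(-1)^1·(-1)^3 = -1.
v=7: a=7^-3·(≡3), b=7^0·(≡4) mod 7; (3|7)=-1, (4|7)=+1; (−1)^{-3·0·3}·(-1)^0·(+1)^-3 = +1.
v=2: v_2(a)=-4, v_2(b)=0; units ≡ 7, 1 (mod 8); ε·ε+αω+βω = 1·0+-4·0+0·0 ≡ 0  ⇒  (a,b)_2 = +1.
Ram(-7161, -31) = {3, 11, 31, ∞}; no ℚ_3-point on the conic.

[3, 11, 31, inf]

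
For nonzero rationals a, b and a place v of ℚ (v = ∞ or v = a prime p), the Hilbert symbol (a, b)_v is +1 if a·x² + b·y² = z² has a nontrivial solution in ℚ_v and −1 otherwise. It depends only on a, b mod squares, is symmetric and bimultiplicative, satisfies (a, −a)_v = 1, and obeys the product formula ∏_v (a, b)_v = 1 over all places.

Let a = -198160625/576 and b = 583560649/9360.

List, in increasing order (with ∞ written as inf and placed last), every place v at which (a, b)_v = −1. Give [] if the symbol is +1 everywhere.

[5, 13]

(a, b) ≡ (-377, 65) mod (ℚ^×)²; places V = {2, 3, 5, 7, 13, 17, 29, ∞}.
(a,b)_7: α=0, u≡1; β=4, v≡2 (mod 7); (1|7)=+1, (2|7)=+1; sign (−1)^0·+1^4·+1^0 = +1.
(a,b)_2: α=-6, β=-4; u≡7, v≡1 (mod 8); ε(u)ε(v)=1·0, αω(v)=-6·0, βω(u)=-4·0; sum ≡ 0  ⇒  +1.
(a,b)_17: α=0, u≡3; β=2, v≡10 (mod 17); (3|17)=-1, (10|17)=-1; sign (−1)^0·-1^2·-1^0 = +1.
(a,b)_5: α=4, u≡3; β=-1, v≡2 (mod 5); (3|5)=-1, (2|5)=-1; sign (−1)^0·-1^-1·-1^4 = -1.
(a,b)_3: α=-2, u≡1; β=-2, v≡2 (mod 3); (1|3)=+1, (2|3)=-1; sign (−1)^0·+1^-2·-1^-2 = +1.
(a,b)_13: α=1, u≡3; β=-1, v≡7 (mod 13); (3|13)=+1, (7|13)=-1; sign (−1)^0·+1^-1·-1^1 = -1.
(a,b)_29: α=3, u≡23; β=2, v≡24 (mod 29); (23|29)=+1, (24|29)=+1; sign (−1)^0·+1^2·+1^3 = +1.
(a,b)_∞: sgn(-377)=−, sgn(65)=+, so +1.
|Ram(-377, 65)| = 2, even; anisotropic at {5, 13}.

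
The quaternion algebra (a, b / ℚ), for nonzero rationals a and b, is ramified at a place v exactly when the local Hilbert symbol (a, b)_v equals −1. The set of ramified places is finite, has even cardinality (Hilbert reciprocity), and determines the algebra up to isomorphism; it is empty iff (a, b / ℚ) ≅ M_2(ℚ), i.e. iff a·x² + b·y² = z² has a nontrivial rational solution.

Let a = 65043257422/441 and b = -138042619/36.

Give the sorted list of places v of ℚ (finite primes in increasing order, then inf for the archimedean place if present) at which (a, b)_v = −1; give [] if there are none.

[2, 19]

Mod squares: a ≡ 8398, b ≡ -62491. Check v ∈ {∞, 2, 3, 7, 11, 13, 17, 19, 23, 47}.
v=19: a=19^1·(≡11), b=19^1·(≡5) mod 19; (11|19)=+1, (5|19)=+1; (−1)^{1·1·9}·(+1)^1·(+1)^1 = -1.
v=2: v_2(a)=1, v_2(b)=-2; units ≡ 7, 5 (mod 8); ε·ε+αω+βω = 1·0+1·1+-2·0 ≡ 1  ⇒  (a,b)_2 = -1.
v=7: a=7^-2·(≡5), b=7^0·(≡6) mod 7; (5|7)=-1, (6|7)=-1; (−1)^{-2·0·3}·(-1)^0·(-1)^-2 = +1.
v=3: a=3^-2·(≡1), b=3^-2·(≡2) mod 3; (1|3)=+1, (2|3)=-1; (−1)^{-2·-2·1}·(+1)^-2·(-1)^-2 = +1.
v=17: a=17^1·(≡9), b=17^0·(≡8) mod 17; (9|17)=+1, (8|17)=+1; (−1)^{1·0·8}·(+1)^0·(+1)^1 = +1.
v=47: a=47^0·(≡42), b=47^2·(≡41) mod 47; (42|47)=+1, (41|47)=-1; (−1)^{0·2·23}·(+1)^2·(-1)^0 = +1.
v=13: a=13^1·(≡4), b=13^1·(≡1) mod 13; (4|13)=+1, (1|13)=+1; (−1)^{1·1·6}·(+1)^1·(+1)^1 = +1.
v=∞: 8398 > 0 and -62491 < 0  ⇒  (a,b)_∞ = +1.
v=23: a=23^2·(≡4), b=23^1·(≡21) mod 23; (4|23)=+1, (21|23)=-1; (−1)^{2·1·11}·(+1)^1·(-1)^2 = +1.
v=11: a=11^4·(≡5), b=11^1·(≡7) mod 11; (5|11)=+1, (7|11)=-1; (−1)^{4·1·5}·(+1)^1·(-1)^4 = +1.
(8398, -62491 / ℚ) ramifies at {2, 19}: a division algebra.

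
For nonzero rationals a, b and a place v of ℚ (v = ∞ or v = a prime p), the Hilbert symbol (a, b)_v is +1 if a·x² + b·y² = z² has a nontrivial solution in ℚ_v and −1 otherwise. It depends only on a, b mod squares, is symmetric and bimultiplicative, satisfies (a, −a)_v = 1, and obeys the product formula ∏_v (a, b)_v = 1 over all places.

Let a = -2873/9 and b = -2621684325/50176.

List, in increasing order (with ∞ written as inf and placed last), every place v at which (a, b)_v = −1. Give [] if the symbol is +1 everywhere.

Mod squares: a ≡ -17, b ≡ -1173. Check v ∈ {∞, 2, 3, 5, 7, 13, 17, 23}.
v=5: a=5^0·(≡3), b=5^2·(≡2) mod 5; (3|5)=-1, (2|5)=-1; (−1)^{0·2·2}·(-1)^2·(-1)^0 = +1.
v=13: a=13^2·(≡1), b=13^2·(≡3) mod 13; (1|13)=+1, (3|13)=+1; (−1)^{2·2·6}·(+1)^2·(+1)^2 = +1.
v=23: a=23^0·(≡13), b=23^3·(≡8) mod 23; (13|23)=+1, (8|23)=+1; (−1)^{0·3·11}·(+1)^3·(+1)^0 = +1.
v=17: a=17^1·(≡2), b=17^1·(≡15) mod 17; (2|17)=+1, (15|17)=+1; (−1)^{1·1·8}·(+1)^1·(+1)^1 = +1.
v=∞: -17 < 0 and -1173 < 0  ⇒  (a,b)_∞ = -1.
v=3: a=3^-2·(≡1), b=3^1·(≡2) mod 3; (1|3)=+1, (2|3)=-1; (−1)^{-2·1·1}·(+1)^1·(-1)^-2 = +1.
v=7: a=7^0·(≡2), b=7^-2·(≡3) mod 7; (2|7)=+1, (3|7)=-1; (−1)^{0·-2·3}·(+1)^-2·(-1)^0 = +1.
v=2: v_2(a)=0, v_2(b)=-10; units ≡ 7, 3 (mod 8); ε·ε+αω+βω = 1·1+0·1+-10·0 ≡ 1  ⇒  (a,b)_2 = -1.
|Ram(-17, -1173)| = 2, even; anisotropic at {2, ∞}.

[2, inf]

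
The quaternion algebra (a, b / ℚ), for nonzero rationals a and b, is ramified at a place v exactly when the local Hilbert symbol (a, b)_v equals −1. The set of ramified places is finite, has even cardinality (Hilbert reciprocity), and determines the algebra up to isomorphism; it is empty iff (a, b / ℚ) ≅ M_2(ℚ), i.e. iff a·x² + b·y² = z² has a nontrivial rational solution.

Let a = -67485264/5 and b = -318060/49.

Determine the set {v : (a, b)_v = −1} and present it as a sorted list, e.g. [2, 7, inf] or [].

[5, 7, 31, inf]

Mod squares: a ≡ -21945, b ≡ -8835. Check v ∈ {∞, 2, 3, 5, 7, 11, 19, 31}.
v=11: a=11^1·(≡10), b=11^0·(≡1) mod 11; (10|11)=-1, (1|11)=+1; (−1)^{1·0·5}·(-1)^0·(+1)^1 = +1.
v=19: a=19^1·(≡16), b=19^1·(≡12) mod 19; (16|19)=+1, (12|19)=-1; (−1)^{1·1·9}·(+1)^1·(-1)^1 = +1.
v=31: a=31^2·(≡23), b=31^1·(≡19) mod 31; (23|31)=-1, (19|31)=+1; (−1)^{2·1·15}·(-1)^1·(+1)^2 = -1.
v=2: v_2(a)=4, v_2(b)=2; units ≡ 7, 5 (mod 8); ε·ε+αω+βω = 1·0+4·1+2·0 ≡ 0  ⇒  (a,b)_2 = +1.
v=∞: -21945 < 0 and -8835 < 0  ⇒  (a,b)_∞ = -1.
v=7: a=7^1·(≡1), b=7^-2·(≡6) mod 7; (1|7)=+1, (6|7)=-1; (−1)^{1·-2·3}·(+1)^-2·(-1)^1 = -1.
v=3: a=3^1·(≡2), b=3^3·(≡1) mod 3; (2|3)=-1, (1|3)=+1; (−1)^{1·3·1}·(-1)^3·(+1)^1 = +1.
v=5: a=5^-1·(≡1), b=5^1·(≡2) mod 5; (1|5)=+1, (2|5)=-1; (−1)^{-1·1·2}·(+1)^1·(-1)^-1 = -1.
|Ram(-21945, -8835)| = 4, even; anisotropic at {5, 7, 31, ∞}.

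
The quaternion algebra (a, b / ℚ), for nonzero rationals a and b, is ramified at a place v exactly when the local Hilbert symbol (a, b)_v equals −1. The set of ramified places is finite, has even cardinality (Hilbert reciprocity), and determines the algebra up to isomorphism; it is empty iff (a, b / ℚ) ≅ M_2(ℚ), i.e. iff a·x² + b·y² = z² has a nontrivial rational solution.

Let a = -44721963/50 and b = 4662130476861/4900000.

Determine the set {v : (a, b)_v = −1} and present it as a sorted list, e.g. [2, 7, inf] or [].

(a, b) ≡ (-6, 4290) mod (ℚ^×)²; places V = {2, 3, 5, 7, 11, 13, ∞}.
(a,b)_2: α=-1, β=-5; u≡5, v≡1 (mod 8); ε(u)ε(v)=0·0, αω(v)=-1·0, βω(u)=-5·1; sum ≡ 1  ⇒  -1.
(a,b)_7: α=0, u≡1; β=-2, v≡5 (mod 7); (1|7)=+1, (5|7)=-1; sign (−1)^0·+1^-2·-1^0 = +1.
(a,b)_5: α=-2, u≡1; β=-5, v≡2 (mod 5); (1|5)=+1, (2|5)=-1; sign (−1)^0·+1^-5·-1^-2 = +1.
(a,b)_13: α=2, u≡6; β=3, v≡2 (mod 13); (6|13)=-1, (2|13)=-1; sign (−1)^0·-1^3·-1^2 = -1.
(a,b)_3: α=7, u≡1; β=13, v≡2 (mod 3); (1|3)=+1, (2|3)=-1; sign (−1)^1·+1^13·-1^7 = +1.
(a,b)_11: α=2, u≡5; β=3, v≡3 (mod 11); (5|11)=+1, (3|11)=+1; sign (−1)^0·+1^3·+1^2 = +1.
(a,b)_∞: sgn(-6)=−, sgn(4290)=+, so +1.
Ram(-6, 4290) = {2, 13}; no ℚ_2-point on the conic.

[2, 13]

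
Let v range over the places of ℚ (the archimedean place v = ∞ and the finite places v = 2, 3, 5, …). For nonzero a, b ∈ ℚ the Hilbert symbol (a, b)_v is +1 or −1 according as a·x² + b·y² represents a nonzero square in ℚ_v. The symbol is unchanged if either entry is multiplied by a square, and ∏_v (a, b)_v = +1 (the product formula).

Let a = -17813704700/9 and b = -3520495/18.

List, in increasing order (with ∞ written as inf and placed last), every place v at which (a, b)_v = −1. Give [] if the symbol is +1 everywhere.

Mod squares: a ≡ -23, b ≡ -110. Check v ∈ {∞, 2, 3, 5, 11, 23}.
v=∞: -23 < 0 and -110 < 0  ⇒  (a,b)_∞ = -1.
v=2: v_2(a)=2, v_2(b)=-1; units ≡ 1, 1 (mod 8); ε·ε+αω+βω = 0·0+2·0+-1·0 ≡ 0  ⇒  (a,b)_2 = +1.
v=23: a=23^3·(≡14), b=23^2·(≡20) mod 23; (14|23)=-1, (20|23)=-1; (−1)^{3·2·11}·(-1)^2·(-1)^3 = -1.
v=5: a=5^2·(≡3), b=5^1·(≡2) mod 5; (3|5)=-1, (2|5)=-1; (−1)^{2·1·2}·(-1)^1·(-1)^2 = -1.
v=3: a=3^-2·(≡1), b=3^-2·(≡1) mod 3; (1|3)=+1, (1|3)=+1; (−1)^{-2·-2·1}·(+1)^-2·(+1)^-2 = +1.
v=11: a=11^4·(≡6), b=11^3·(≡4) mod 11; (6|11)=-1, (4|11)=+1; (−1)^{4·3·5}·(-1)^3·(+1)^4 = -1.
(-23, -110 / ℚ) ramifies at {5, 11, 23, ∞}: a division algebra.

[5, 11, 23, inf]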